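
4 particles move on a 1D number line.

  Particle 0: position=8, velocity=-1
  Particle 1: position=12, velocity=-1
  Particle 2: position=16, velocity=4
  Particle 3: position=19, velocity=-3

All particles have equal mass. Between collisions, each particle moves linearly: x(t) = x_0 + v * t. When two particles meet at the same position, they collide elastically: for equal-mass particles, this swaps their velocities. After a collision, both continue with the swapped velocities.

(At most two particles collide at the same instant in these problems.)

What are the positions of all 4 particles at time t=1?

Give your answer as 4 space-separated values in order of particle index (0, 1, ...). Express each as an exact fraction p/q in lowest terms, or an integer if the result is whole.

Collision at t=3/7: particles 2 and 3 swap velocities; positions: p0=53/7 p1=81/7 p2=124/7 p3=124/7; velocities now: v0=-1 v1=-1 v2=-3 v3=4
Advance to t=1 (no further collisions before then); velocities: v0=-1 v1=-1 v2=-3 v3=4; positions = 7 11 16 20

Answer: 7 11 16 20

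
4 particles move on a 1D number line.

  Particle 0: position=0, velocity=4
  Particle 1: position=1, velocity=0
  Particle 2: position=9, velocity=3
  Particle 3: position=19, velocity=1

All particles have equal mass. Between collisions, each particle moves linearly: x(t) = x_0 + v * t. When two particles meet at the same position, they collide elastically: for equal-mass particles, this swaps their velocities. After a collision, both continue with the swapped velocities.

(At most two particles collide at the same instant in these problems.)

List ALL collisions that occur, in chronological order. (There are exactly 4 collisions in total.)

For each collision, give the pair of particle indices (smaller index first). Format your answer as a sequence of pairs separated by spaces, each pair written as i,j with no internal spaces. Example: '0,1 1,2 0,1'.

Answer: 0,1 2,3 1,2 2,3

Derivation:
Collision at t=1/4: particles 0 and 1 swap velocities; positions: p0=1 p1=1 p2=39/4 p3=77/4; velocities now: v0=0 v1=4 v2=3 v3=1
Collision at t=5: particles 2 and 3 swap velocities; positions: p0=1 p1=20 p2=24 p3=24; velocities now: v0=0 v1=4 v2=1 v3=3
Collision at t=19/3: particles 1 and 2 swap velocities; positions: p0=1 p1=76/3 p2=76/3 p3=28; velocities now: v0=0 v1=1 v2=4 v3=3
Collision at t=9: particles 2 and 3 swap velocities; positions: p0=1 p1=28 p2=36 p3=36; velocities now: v0=0 v1=1 v2=3 v3=4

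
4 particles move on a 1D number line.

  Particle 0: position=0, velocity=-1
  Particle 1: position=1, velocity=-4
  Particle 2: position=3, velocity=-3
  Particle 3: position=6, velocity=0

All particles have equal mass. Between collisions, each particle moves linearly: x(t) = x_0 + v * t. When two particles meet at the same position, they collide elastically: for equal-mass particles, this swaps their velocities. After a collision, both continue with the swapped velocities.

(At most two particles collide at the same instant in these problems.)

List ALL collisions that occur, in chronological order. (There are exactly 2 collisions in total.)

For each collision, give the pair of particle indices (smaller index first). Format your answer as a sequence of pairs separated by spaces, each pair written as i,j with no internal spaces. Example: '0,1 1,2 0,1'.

Collision at t=1/3: particles 0 and 1 swap velocities; positions: p0=-1/3 p1=-1/3 p2=2 p3=6; velocities now: v0=-4 v1=-1 v2=-3 v3=0
Collision at t=3/2: particles 1 and 2 swap velocities; positions: p0=-5 p1=-3/2 p2=-3/2 p3=6; velocities now: v0=-4 v1=-3 v2=-1 v3=0

Answer: 0,1 1,2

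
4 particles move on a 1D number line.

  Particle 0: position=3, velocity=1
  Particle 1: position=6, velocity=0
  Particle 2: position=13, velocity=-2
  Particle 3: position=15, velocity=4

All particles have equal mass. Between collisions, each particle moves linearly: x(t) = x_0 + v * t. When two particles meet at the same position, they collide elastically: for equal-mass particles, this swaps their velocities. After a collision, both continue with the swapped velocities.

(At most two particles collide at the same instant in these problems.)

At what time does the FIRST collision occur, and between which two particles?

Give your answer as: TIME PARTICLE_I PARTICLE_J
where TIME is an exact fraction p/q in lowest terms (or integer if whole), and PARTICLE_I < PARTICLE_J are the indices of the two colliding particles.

Pair (0,1): pos 3,6 vel 1,0 -> gap=3, closing at 1/unit, collide at t=3
Pair (1,2): pos 6,13 vel 0,-2 -> gap=7, closing at 2/unit, collide at t=7/2
Pair (2,3): pos 13,15 vel -2,4 -> not approaching (rel speed -6 <= 0)
Earliest collision: t=3 between 0 and 1

Answer: 3 0 1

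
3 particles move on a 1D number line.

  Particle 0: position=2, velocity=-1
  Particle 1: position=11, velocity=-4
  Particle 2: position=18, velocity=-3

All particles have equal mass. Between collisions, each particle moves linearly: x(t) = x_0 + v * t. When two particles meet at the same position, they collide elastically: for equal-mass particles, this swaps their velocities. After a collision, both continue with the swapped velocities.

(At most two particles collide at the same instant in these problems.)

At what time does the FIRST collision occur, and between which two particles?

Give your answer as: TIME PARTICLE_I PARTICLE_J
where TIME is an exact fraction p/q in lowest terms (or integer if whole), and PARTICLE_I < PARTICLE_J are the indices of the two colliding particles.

Pair (0,1): pos 2,11 vel -1,-4 -> gap=9, closing at 3/unit, collide at t=3
Pair (1,2): pos 11,18 vel -4,-3 -> not approaching (rel speed -1 <= 0)
Earliest collision: t=3 between 0 and 1

Answer: 3 0 1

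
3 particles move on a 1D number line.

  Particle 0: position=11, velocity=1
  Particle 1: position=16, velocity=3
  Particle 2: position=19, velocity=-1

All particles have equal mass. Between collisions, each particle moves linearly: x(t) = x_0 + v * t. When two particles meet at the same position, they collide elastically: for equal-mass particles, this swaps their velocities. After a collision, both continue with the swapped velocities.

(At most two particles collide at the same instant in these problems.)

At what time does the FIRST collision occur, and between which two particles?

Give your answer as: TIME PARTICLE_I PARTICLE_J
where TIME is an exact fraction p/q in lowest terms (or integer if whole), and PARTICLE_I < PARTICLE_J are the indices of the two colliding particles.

Answer: 3/4 1 2

Derivation:
Pair (0,1): pos 11,16 vel 1,3 -> not approaching (rel speed -2 <= 0)
Pair (1,2): pos 16,19 vel 3,-1 -> gap=3, closing at 4/unit, collide at t=3/4
Earliest collision: t=3/4 between 1 and 2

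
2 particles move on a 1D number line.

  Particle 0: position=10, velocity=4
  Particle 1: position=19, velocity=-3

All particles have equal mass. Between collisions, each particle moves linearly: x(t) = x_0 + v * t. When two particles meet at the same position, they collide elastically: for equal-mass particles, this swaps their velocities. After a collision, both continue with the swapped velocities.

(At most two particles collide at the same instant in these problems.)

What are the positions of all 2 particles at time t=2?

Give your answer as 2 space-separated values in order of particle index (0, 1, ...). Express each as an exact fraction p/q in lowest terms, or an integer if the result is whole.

Collision at t=9/7: particles 0 and 1 swap velocities; positions: p0=106/7 p1=106/7; velocities now: v0=-3 v1=4
Advance to t=2 (no further collisions before then); velocities: v0=-3 v1=4; positions = 13 18

Answer: 13 18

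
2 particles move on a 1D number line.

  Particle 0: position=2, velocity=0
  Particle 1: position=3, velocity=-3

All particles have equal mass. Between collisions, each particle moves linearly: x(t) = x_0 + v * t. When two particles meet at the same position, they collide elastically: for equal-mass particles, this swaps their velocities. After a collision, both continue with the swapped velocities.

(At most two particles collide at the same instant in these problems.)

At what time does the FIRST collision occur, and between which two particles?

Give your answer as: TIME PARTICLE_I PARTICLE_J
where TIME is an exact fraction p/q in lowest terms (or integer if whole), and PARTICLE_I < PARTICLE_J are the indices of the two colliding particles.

Pair (0,1): pos 2,3 vel 0,-3 -> gap=1, closing at 3/unit, collide at t=1/3
Earliest collision: t=1/3 between 0 and 1

Answer: 1/3 0 1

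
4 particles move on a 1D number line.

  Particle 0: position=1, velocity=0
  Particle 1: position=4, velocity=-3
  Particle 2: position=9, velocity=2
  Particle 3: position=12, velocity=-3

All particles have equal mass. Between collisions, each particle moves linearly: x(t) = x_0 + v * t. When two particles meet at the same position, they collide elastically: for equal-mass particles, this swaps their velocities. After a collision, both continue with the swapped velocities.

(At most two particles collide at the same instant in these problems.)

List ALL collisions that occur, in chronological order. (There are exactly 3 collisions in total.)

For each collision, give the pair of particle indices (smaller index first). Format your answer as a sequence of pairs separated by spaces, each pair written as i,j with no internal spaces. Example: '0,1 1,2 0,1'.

Answer: 2,3 0,1 1,2

Derivation:
Collision at t=3/5: particles 2 and 3 swap velocities; positions: p0=1 p1=11/5 p2=51/5 p3=51/5; velocities now: v0=0 v1=-3 v2=-3 v3=2
Collision at t=1: particles 0 and 1 swap velocities; positions: p0=1 p1=1 p2=9 p3=11; velocities now: v0=-3 v1=0 v2=-3 v3=2
Collision at t=11/3: particles 1 and 2 swap velocities; positions: p0=-7 p1=1 p2=1 p3=49/3; velocities now: v0=-3 v1=-3 v2=0 v3=2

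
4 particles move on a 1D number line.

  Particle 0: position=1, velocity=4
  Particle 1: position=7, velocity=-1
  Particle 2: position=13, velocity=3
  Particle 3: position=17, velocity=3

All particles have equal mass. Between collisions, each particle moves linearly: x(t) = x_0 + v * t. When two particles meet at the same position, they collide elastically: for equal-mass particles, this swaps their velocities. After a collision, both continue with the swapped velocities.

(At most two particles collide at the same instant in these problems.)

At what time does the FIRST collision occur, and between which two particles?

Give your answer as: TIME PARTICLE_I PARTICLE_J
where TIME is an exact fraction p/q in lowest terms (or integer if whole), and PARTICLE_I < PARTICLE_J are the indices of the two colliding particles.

Pair (0,1): pos 1,7 vel 4,-1 -> gap=6, closing at 5/unit, collide at t=6/5
Pair (1,2): pos 7,13 vel -1,3 -> not approaching (rel speed -4 <= 0)
Pair (2,3): pos 13,17 vel 3,3 -> not approaching (rel speed 0 <= 0)
Earliest collision: t=6/5 between 0 and 1

Answer: 6/5 0 1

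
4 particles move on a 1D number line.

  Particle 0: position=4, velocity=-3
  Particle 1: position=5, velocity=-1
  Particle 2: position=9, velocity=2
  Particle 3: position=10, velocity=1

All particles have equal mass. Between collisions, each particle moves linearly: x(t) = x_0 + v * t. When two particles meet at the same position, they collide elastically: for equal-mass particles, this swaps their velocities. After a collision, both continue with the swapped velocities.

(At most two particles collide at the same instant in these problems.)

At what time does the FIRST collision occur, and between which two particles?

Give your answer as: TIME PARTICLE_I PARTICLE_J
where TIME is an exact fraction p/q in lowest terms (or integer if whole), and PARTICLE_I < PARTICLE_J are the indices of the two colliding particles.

Answer: 1 2 3

Derivation:
Pair (0,1): pos 4,5 vel -3,-1 -> not approaching (rel speed -2 <= 0)
Pair (1,2): pos 5,9 vel -1,2 -> not approaching (rel speed -3 <= 0)
Pair (2,3): pos 9,10 vel 2,1 -> gap=1, closing at 1/unit, collide at t=1
Earliest collision: t=1 between 2 and 3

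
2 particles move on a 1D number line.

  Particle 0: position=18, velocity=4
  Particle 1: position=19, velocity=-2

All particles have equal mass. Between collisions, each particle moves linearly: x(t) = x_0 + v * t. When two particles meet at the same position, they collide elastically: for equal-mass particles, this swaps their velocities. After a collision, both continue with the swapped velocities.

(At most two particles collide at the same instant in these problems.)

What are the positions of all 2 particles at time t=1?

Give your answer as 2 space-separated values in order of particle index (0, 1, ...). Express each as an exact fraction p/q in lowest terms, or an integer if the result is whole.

Answer: 17 22

Derivation:
Collision at t=1/6: particles 0 and 1 swap velocities; positions: p0=56/3 p1=56/3; velocities now: v0=-2 v1=4
Advance to t=1 (no further collisions before then); velocities: v0=-2 v1=4; positions = 17 22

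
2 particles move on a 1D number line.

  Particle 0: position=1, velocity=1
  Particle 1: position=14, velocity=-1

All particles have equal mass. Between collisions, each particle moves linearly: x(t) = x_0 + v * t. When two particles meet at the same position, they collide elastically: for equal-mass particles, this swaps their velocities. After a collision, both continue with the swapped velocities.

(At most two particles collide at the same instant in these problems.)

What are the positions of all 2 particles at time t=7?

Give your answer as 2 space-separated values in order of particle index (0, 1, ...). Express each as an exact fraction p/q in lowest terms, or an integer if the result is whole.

Collision at t=13/2: particles 0 and 1 swap velocities; positions: p0=15/2 p1=15/2; velocities now: v0=-1 v1=1
Advance to t=7 (no further collisions before then); velocities: v0=-1 v1=1; positions = 7 8

Answer: 7 8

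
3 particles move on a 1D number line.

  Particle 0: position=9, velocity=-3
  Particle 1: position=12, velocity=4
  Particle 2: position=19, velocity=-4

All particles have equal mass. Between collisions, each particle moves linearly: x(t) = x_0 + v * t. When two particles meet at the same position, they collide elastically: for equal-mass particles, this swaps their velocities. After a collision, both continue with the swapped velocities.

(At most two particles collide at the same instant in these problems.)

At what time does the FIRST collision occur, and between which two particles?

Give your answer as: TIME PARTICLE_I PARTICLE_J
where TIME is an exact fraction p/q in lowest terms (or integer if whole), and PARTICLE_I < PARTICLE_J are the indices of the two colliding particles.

Pair (0,1): pos 9,12 vel -3,4 -> not approaching (rel speed -7 <= 0)
Pair (1,2): pos 12,19 vel 4,-4 -> gap=7, closing at 8/unit, collide at t=7/8
Earliest collision: t=7/8 between 1 and 2

Answer: 7/8 1 2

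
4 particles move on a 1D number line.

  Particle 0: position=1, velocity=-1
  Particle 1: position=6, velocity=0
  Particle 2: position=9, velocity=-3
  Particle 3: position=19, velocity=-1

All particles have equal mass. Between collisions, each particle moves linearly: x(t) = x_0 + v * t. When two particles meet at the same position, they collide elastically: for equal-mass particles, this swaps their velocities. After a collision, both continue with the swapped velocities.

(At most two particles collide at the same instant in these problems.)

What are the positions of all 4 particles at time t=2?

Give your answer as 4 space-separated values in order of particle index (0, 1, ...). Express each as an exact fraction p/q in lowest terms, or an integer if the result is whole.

Collision at t=1: particles 1 and 2 swap velocities; positions: p0=0 p1=6 p2=6 p3=18; velocities now: v0=-1 v1=-3 v2=0 v3=-1
Advance to t=2 (no further collisions before then); velocities: v0=-1 v1=-3 v2=0 v3=-1; positions = -1 3 6 17

Answer: -1 3 6 17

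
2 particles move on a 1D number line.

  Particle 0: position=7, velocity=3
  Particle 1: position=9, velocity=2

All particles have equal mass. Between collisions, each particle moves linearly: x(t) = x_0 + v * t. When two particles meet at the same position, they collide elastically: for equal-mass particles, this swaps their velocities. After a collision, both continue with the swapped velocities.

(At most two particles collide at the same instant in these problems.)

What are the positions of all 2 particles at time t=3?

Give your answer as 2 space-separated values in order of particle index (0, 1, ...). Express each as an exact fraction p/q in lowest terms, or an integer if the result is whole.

Answer: 15 16

Derivation:
Collision at t=2: particles 0 and 1 swap velocities; positions: p0=13 p1=13; velocities now: v0=2 v1=3
Advance to t=3 (no further collisions before then); velocities: v0=2 v1=3; positions = 15 16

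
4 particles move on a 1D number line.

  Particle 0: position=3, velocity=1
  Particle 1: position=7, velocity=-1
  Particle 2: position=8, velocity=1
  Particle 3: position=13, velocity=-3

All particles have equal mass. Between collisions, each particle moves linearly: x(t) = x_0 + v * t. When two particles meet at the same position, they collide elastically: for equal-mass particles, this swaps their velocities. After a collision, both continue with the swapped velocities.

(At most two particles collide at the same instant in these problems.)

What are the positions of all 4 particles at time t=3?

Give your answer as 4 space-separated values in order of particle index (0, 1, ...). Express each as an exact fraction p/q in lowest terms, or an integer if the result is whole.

Answer: 4 4 6 11

Derivation:
Collision at t=5/4: particles 2 and 3 swap velocities; positions: p0=17/4 p1=23/4 p2=37/4 p3=37/4; velocities now: v0=1 v1=-1 v2=-3 v3=1
Collision at t=2: particles 0 and 1 swap velocities; positions: p0=5 p1=5 p2=7 p3=10; velocities now: v0=-1 v1=1 v2=-3 v3=1
Collision at t=5/2: particles 1 and 2 swap velocities; positions: p0=9/2 p1=11/2 p2=11/2 p3=21/2; velocities now: v0=-1 v1=-3 v2=1 v3=1
Collision at t=3: particles 0 and 1 swap velocities; positions: p0=4 p1=4 p2=6 p3=11; velocities now: v0=-3 v1=-1 v2=1 v3=1
Advance to t=3 (no further collisions before then); velocities: v0=-3 v1=-1 v2=1 v3=1; positions = 4 4 6 11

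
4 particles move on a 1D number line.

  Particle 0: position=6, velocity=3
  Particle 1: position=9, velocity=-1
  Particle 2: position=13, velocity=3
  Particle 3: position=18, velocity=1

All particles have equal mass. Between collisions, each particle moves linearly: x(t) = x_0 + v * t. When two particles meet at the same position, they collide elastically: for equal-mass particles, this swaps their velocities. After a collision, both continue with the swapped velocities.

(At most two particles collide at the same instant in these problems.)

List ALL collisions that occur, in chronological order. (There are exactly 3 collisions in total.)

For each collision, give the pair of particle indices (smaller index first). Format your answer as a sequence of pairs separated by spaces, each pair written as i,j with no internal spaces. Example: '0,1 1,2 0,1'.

Collision at t=3/4: particles 0 and 1 swap velocities; positions: p0=33/4 p1=33/4 p2=61/4 p3=75/4; velocities now: v0=-1 v1=3 v2=3 v3=1
Collision at t=5/2: particles 2 and 3 swap velocities; positions: p0=13/2 p1=27/2 p2=41/2 p3=41/2; velocities now: v0=-1 v1=3 v2=1 v3=3
Collision at t=6: particles 1 and 2 swap velocities; positions: p0=3 p1=24 p2=24 p3=31; velocities now: v0=-1 v1=1 v2=3 v3=3

Answer: 0,1 2,3 1,2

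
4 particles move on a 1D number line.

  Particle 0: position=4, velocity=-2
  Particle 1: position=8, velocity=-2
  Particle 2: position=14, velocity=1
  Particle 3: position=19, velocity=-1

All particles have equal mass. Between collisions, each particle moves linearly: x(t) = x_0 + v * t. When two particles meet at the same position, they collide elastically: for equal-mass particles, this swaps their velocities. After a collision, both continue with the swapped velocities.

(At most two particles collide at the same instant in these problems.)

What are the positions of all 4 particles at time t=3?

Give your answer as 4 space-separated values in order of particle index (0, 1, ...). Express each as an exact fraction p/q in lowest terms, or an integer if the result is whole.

Answer: -2 2 16 17

Derivation:
Collision at t=5/2: particles 2 and 3 swap velocities; positions: p0=-1 p1=3 p2=33/2 p3=33/2; velocities now: v0=-2 v1=-2 v2=-1 v3=1
Advance to t=3 (no further collisions before then); velocities: v0=-2 v1=-2 v2=-1 v3=1; positions = -2 2 16 17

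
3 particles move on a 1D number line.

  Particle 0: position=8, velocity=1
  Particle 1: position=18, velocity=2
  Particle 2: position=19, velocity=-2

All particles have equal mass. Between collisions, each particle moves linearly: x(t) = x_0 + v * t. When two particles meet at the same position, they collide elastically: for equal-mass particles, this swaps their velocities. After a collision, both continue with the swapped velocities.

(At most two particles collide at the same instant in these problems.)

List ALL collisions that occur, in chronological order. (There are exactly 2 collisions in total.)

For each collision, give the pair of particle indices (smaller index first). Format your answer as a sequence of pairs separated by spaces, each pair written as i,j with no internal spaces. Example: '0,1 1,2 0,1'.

Answer: 1,2 0,1

Derivation:
Collision at t=1/4: particles 1 and 2 swap velocities; positions: p0=33/4 p1=37/2 p2=37/2; velocities now: v0=1 v1=-2 v2=2
Collision at t=11/3: particles 0 and 1 swap velocities; positions: p0=35/3 p1=35/3 p2=76/3; velocities now: v0=-2 v1=1 v2=2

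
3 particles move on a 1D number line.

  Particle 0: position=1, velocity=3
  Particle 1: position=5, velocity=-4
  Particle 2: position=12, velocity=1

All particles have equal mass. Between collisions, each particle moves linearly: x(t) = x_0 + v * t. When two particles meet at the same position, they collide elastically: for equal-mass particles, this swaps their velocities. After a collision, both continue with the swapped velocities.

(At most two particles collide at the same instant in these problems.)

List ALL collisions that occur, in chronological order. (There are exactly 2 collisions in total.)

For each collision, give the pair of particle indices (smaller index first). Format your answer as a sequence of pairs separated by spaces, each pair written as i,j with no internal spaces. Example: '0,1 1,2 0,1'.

Collision at t=4/7: particles 0 and 1 swap velocities; positions: p0=19/7 p1=19/7 p2=88/7; velocities now: v0=-4 v1=3 v2=1
Collision at t=11/2: particles 1 and 2 swap velocities; positions: p0=-17 p1=35/2 p2=35/2; velocities now: v0=-4 v1=1 v2=3

Answer: 0,1 1,2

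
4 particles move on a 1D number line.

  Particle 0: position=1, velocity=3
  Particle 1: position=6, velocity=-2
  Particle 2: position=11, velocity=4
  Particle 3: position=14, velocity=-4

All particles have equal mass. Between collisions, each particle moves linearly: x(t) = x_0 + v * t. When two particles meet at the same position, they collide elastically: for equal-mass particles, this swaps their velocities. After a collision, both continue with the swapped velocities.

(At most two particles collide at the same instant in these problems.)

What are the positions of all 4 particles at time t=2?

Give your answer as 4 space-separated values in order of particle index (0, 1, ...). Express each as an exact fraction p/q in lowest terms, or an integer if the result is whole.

Answer: 2 6 7 19

Derivation:
Collision at t=3/8: particles 2 and 3 swap velocities; positions: p0=17/8 p1=21/4 p2=25/2 p3=25/2; velocities now: v0=3 v1=-2 v2=-4 v3=4
Collision at t=1: particles 0 and 1 swap velocities; positions: p0=4 p1=4 p2=10 p3=15; velocities now: v0=-2 v1=3 v2=-4 v3=4
Collision at t=13/7: particles 1 and 2 swap velocities; positions: p0=16/7 p1=46/7 p2=46/7 p3=129/7; velocities now: v0=-2 v1=-4 v2=3 v3=4
Advance to t=2 (no further collisions before then); velocities: v0=-2 v1=-4 v2=3 v3=4; positions = 2 6 7 19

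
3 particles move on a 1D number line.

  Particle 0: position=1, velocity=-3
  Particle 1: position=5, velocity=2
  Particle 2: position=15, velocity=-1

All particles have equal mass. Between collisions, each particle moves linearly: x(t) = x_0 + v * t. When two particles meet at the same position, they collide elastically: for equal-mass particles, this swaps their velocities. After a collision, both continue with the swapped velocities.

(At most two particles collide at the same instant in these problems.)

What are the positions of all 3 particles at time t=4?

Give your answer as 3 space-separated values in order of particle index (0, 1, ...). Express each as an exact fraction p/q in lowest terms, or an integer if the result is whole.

Answer: -11 11 13

Derivation:
Collision at t=10/3: particles 1 and 2 swap velocities; positions: p0=-9 p1=35/3 p2=35/3; velocities now: v0=-3 v1=-1 v2=2
Advance to t=4 (no further collisions before then); velocities: v0=-3 v1=-1 v2=2; positions = -11 11 13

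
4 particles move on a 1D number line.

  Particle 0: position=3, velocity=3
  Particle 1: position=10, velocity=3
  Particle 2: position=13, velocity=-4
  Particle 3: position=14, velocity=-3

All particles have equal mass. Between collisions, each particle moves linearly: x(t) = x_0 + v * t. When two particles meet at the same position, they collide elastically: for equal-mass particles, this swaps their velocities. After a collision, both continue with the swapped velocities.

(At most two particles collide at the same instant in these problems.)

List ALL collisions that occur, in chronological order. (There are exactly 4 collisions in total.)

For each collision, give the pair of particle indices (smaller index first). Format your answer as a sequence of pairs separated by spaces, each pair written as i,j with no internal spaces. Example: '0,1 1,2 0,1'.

Collision at t=3/7: particles 1 and 2 swap velocities; positions: p0=30/7 p1=79/7 p2=79/7 p3=89/7; velocities now: v0=3 v1=-4 v2=3 v3=-3
Collision at t=2/3: particles 2 and 3 swap velocities; positions: p0=5 p1=31/3 p2=12 p3=12; velocities now: v0=3 v1=-4 v2=-3 v3=3
Collision at t=10/7: particles 0 and 1 swap velocities; positions: p0=51/7 p1=51/7 p2=68/7 p3=100/7; velocities now: v0=-4 v1=3 v2=-3 v3=3
Collision at t=11/6: particles 1 and 2 swap velocities; positions: p0=17/3 p1=17/2 p2=17/2 p3=31/2; velocities now: v0=-4 v1=-3 v2=3 v3=3

Answer: 1,2 2,3 0,1 1,2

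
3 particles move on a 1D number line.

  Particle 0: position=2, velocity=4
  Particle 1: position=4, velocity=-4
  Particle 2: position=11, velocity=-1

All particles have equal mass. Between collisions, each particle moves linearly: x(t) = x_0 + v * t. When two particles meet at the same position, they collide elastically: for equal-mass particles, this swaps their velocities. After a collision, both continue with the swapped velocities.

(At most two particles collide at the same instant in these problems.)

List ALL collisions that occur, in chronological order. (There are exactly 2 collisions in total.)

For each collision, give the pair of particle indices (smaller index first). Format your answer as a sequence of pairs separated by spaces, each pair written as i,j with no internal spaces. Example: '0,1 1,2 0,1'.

Answer: 0,1 1,2

Derivation:
Collision at t=1/4: particles 0 and 1 swap velocities; positions: p0=3 p1=3 p2=43/4; velocities now: v0=-4 v1=4 v2=-1
Collision at t=9/5: particles 1 and 2 swap velocities; positions: p0=-16/5 p1=46/5 p2=46/5; velocities now: v0=-4 v1=-1 v2=4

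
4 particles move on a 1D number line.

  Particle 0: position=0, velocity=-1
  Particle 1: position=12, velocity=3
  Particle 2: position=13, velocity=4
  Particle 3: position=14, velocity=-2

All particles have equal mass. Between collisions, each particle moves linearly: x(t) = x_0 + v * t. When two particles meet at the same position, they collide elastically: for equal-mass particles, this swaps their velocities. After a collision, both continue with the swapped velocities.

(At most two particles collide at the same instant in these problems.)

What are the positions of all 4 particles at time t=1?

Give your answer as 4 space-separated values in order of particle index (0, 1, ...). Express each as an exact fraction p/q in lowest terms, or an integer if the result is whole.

Collision at t=1/6: particles 2 and 3 swap velocities; positions: p0=-1/6 p1=25/2 p2=41/3 p3=41/3; velocities now: v0=-1 v1=3 v2=-2 v3=4
Collision at t=2/5: particles 1 and 2 swap velocities; positions: p0=-2/5 p1=66/5 p2=66/5 p3=73/5; velocities now: v0=-1 v1=-2 v2=3 v3=4
Advance to t=1 (no further collisions before then); velocities: v0=-1 v1=-2 v2=3 v3=4; positions = -1 12 15 17

Answer: -1 12 15 17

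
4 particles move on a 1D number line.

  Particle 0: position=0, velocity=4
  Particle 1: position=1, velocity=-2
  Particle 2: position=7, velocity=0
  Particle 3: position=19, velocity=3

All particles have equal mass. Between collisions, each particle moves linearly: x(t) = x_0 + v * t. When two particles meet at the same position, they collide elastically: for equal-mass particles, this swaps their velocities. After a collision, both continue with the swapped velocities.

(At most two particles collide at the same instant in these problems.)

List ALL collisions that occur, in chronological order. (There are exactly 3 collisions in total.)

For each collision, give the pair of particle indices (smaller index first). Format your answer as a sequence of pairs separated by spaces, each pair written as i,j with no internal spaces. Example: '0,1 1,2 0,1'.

Collision at t=1/6: particles 0 and 1 swap velocities; positions: p0=2/3 p1=2/3 p2=7 p3=39/2; velocities now: v0=-2 v1=4 v2=0 v3=3
Collision at t=7/4: particles 1 and 2 swap velocities; positions: p0=-5/2 p1=7 p2=7 p3=97/4; velocities now: v0=-2 v1=0 v2=4 v3=3
Collision at t=19: particles 2 and 3 swap velocities; positions: p0=-37 p1=7 p2=76 p3=76; velocities now: v0=-2 v1=0 v2=3 v3=4

Answer: 0,1 1,2 2,3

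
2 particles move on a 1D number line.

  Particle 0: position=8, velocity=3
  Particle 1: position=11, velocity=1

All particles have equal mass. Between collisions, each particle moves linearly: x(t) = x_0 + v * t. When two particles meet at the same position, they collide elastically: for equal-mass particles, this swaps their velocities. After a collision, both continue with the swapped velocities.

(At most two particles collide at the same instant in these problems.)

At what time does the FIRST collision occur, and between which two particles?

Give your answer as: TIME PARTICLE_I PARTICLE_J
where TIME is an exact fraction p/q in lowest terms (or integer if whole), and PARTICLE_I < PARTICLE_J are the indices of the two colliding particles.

Answer: 3/2 0 1

Derivation:
Pair (0,1): pos 8,11 vel 3,1 -> gap=3, closing at 2/unit, collide at t=3/2
Earliest collision: t=3/2 between 0 and 1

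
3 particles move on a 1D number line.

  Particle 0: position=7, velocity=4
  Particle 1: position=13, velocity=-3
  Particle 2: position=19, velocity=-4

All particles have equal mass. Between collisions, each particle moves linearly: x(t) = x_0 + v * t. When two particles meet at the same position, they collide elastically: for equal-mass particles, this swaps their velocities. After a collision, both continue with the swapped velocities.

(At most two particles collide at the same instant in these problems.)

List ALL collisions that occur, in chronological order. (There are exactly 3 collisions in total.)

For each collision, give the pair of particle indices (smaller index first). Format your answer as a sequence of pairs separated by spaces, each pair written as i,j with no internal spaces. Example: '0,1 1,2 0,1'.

Answer: 0,1 1,2 0,1

Derivation:
Collision at t=6/7: particles 0 and 1 swap velocities; positions: p0=73/7 p1=73/7 p2=109/7; velocities now: v0=-3 v1=4 v2=-4
Collision at t=3/2: particles 1 and 2 swap velocities; positions: p0=17/2 p1=13 p2=13; velocities now: v0=-3 v1=-4 v2=4
Collision at t=6: particles 0 and 1 swap velocities; positions: p0=-5 p1=-5 p2=31; velocities now: v0=-4 v1=-3 v2=4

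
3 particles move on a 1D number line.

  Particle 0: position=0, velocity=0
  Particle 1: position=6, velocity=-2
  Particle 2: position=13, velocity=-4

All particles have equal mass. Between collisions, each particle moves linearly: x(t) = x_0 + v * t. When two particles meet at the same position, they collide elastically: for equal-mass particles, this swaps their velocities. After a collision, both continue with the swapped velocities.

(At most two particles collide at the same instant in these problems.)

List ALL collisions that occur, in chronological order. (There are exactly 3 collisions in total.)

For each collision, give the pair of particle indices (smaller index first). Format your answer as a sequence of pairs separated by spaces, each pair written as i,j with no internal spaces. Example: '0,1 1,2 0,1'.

Collision at t=3: particles 0 and 1 swap velocities; positions: p0=0 p1=0 p2=1; velocities now: v0=-2 v1=0 v2=-4
Collision at t=13/4: particles 1 and 2 swap velocities; positions: p0=-1/2 p1=0 p2=0; velocities now: v0=-2 v1=-4 v2=0
Collision at t=7/2: particles 0 and 1 swap velocities; positions: p0=-1 p1=-1 p2=0; velocities now: v0=-4 v1=-2 v2=0

Answer: 0,1 1,2 0,1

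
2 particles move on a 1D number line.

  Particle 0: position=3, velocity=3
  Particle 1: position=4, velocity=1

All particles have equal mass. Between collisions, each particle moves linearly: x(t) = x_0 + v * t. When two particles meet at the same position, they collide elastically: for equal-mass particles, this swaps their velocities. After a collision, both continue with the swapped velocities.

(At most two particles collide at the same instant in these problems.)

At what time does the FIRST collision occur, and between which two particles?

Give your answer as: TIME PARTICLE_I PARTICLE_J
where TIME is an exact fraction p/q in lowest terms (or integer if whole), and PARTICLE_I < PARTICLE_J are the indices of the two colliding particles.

Pair (0,1): pos 3,4 vel 3,1 -> gap=1, closing at 2/unit, collide at t=1/2
Earliest collision: t=1/2 between 0 and 1

Answer: 1/2 0 1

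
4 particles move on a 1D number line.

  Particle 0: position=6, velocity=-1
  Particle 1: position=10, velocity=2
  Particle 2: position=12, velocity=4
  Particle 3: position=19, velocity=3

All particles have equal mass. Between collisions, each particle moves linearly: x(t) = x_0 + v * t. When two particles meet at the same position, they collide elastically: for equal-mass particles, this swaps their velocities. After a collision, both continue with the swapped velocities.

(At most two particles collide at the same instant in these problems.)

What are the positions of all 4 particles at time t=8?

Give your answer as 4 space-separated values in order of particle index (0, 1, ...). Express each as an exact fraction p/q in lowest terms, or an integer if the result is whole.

Answer: -2 26 43 44

Derivation:
Collision at t=7: particles 2 and 3 swap velocities; positions: p0=-1 p1=24 p2=40 p3=40; velocities now: v0=-1 v1=2 v2=3 v3=4
Advance to t=8 (no further collisions before then); velocities: v0=-1 v1=2 v2=3 v3=4; positions = -2 26 43 44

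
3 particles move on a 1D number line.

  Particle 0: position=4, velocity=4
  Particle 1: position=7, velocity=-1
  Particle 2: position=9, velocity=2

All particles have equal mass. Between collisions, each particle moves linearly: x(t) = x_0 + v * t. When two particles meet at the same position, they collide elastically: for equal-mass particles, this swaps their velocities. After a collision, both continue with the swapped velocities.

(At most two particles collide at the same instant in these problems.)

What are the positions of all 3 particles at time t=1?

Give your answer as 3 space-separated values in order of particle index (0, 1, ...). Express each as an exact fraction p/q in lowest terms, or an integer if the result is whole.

Collision at t=3/5: particles 0 and 1 swap velocities; positions: p0=32/5 p1=32/5 p2=51/5; velocities now: v0=-1 v1=4 v2=2
Advance to t=1 (no further collisions before then); velocities: v0=-1 v1=4 v2=2; positions = 6 8 11

Answer: 6 8 11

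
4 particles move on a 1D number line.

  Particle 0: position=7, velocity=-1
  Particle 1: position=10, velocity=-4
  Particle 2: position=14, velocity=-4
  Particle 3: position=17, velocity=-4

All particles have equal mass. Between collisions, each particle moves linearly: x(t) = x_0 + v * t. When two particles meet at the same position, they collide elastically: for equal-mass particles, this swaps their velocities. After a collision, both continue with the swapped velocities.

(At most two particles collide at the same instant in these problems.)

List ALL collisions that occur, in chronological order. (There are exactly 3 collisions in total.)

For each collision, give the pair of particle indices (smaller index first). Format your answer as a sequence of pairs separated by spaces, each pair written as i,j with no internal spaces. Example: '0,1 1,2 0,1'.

Answer: 0,1 1,2 2,3

Derivation:
Collision at t=1: particles 0 and 1 swap velocities; positions: p0=6 p1=6 p2=10 p3=13; velocities now: v0=-4 v1=-1 v2=-4 v3=-4
Collision at t=7/3: particles 1 and 2 swap velocities; positions: p0=2/3 p1=14/3 p2=14/3 p3=23/3; velocities now: v0=-4 v1=-4 v2=-1 v3=-4
Collision at t=10/3: particles 2 and 3 swap velocities; positions: p0=-10/3 p1=2/3 p2=11/3 p3=11/3; velocities now: v0=-4 v1=-4 v2=-4 v3=-1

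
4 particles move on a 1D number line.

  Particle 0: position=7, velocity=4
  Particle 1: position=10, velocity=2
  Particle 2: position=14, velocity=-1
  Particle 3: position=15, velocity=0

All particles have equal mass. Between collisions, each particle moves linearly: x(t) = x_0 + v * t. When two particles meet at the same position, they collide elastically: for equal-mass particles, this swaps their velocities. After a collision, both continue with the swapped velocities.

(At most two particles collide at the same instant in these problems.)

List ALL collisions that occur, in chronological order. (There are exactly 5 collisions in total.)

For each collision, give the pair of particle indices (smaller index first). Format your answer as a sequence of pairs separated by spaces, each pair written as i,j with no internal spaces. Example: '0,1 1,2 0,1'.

Answer: 1,2 0,1 1,2 2,3 1,2

Derivation:
Collision at t=4/3: particles 1 and 2 swap velocities; positions: p0=37/3 p1=38/3 p2=38/3 p3=15; velocities now: v0=4 v1=-1 v2=2 v3=0
Collision at t=7/5: particles 0 and 1 swap velocities; positions: p0=63/5 p1=63/5 p2=64/5 p3=15; velocities now: v0=-1 v1=4 v2=2 v3=0
Collision at t=3/2: particles 1 and 2 swap velocities; positions: p0=25/2 p1=13 p2=13 p3=15; velocities now: v0=-1 v1=2 v2=4 v3=0
Collision at t=2: particles 2 and 3 swap velocities; positions: p0=12 p1=14 p2=15 p3=15; velocities now: v0=-1 v1=2 v2=0 v3=4
Collision at t=5/2: particles 1 and 2 swap velocities; positions: p0=23/2 p1=15 p2=15 p3=17; velocities now: v0=-1 v1=0 v2=2 v3=4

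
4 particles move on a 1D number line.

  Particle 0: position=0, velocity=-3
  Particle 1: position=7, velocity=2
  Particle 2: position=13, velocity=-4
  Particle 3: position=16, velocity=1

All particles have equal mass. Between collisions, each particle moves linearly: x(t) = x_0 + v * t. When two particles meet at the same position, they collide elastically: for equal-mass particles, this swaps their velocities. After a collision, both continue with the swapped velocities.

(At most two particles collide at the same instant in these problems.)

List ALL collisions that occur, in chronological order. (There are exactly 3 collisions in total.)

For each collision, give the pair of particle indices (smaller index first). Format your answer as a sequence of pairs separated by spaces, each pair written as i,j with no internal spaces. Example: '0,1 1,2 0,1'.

Collision at t=1: particles 1 and 2 swap velocities; positions: p0=-3 p1=9 p2=9 p3=17; velocities now: v0=-3 v1=-4 v2=2 v3=1
Collision at t=9: particles 2 and 3 swap velocities; positions: p0=-27 p1=-23 p2=25 p3=25; velocities now: v0=-3 v1=-4 v2=1 v3=2
Collision at t=13: particles 0 and 1 swap velocities; positions: p0=-39 p1=-39 p2=29 p3=33; velocities now: v0=-4 v1=-3 v2=1 v3=2

Answer: 1,2 2,3 0,1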